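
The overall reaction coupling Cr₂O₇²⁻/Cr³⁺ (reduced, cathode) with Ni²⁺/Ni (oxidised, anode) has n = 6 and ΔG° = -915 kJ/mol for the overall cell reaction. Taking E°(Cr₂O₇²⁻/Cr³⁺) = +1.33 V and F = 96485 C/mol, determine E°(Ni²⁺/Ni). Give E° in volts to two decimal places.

-0.25 V

E°cell = −ΔG°/(nF) = −(-915×10³)/((6)(96485)) = +1.581 V.
Since Cr₂O₇²⁻/Cr³⁺ is the cathode and Ni²⁺/Ni the anode, E°cell = E°(Cr₂O₇²⁻/Cr³⁺) − E°(Ni²⁺/Ni).
So E°(Ni²⁺/Ni) = E°(Cr₂O₇²⁻/Cr³⁺) − E°cell = (+1.33) − (+1.581) = -0.25 V.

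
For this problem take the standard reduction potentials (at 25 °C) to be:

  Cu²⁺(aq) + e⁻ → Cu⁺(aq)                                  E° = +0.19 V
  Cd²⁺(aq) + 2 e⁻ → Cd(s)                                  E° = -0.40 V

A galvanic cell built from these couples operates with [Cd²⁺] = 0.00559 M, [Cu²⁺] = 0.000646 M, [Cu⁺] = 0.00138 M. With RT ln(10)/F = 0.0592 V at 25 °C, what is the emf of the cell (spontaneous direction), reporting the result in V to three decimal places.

+0.637 V

Cu²⁺/Cu⁺ is the cathode (higher E°), Cd²⁺/Cd the anode: E°cell = +0.19 − (-0.40) = +0.59 V, n = 2.
Overall: 2 Cu²⁺(aq) + Cd(s) → 2 Cu⁺(aq) + Cd²⁺(aq)
Q = [Cu⁺]^2·[Cd²⁺] / ([Cu²⁺]^2); log Q = -1.593.
E = E° − (0.0592/n) log Q = +0.59 − (0.0592/2)(-1.593) = +0.637 V.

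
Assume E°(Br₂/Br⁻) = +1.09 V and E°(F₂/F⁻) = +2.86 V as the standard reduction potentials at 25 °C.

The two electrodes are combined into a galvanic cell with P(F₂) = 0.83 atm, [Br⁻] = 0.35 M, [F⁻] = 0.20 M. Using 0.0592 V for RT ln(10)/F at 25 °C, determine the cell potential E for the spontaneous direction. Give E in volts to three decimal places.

+1.782 V

F₂/F⁻ is the cathode (higher E°), Br₂/Br⁻ the anode: E°cell = +2.86 − (+1.09) = +1.77 V, n = 2.
Overall: F₂(g) + 2 Br⁻(aq) → 2 F⁻(aq) + Br₂(l)
Q = [F⁻]^2 / (P(F₂)·[Br⁻]^2); log Q = -0.405.
E = E° − (0.0592/n) log Q = +1.77 − (0.0592/2)(-0.405) = +1.782 V.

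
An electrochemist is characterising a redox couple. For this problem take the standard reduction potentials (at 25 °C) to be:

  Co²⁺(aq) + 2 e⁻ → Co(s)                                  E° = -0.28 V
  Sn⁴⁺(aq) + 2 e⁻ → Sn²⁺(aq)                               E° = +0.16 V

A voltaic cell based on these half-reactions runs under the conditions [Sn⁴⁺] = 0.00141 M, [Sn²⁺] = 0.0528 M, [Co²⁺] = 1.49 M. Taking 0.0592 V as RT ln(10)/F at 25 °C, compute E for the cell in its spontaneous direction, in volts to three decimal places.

+0.388 V

Sn⁴⁺/Sn²⁺ is the cathode (higher E°), Co²⁺/Co the anode: E°cell = +0.16 − (-0.28) = +0.44 V, n = 2.
Overall: Sn⁴⁺(aq) + Co(s) → Sn²⁺(aq) + Co²⁺(aq)
Q = [Sn²⁺]·[Co²⁺] / ([Sn⁴⁺]); log Q = 1.747.
E = E° − (0.0592/n) log Q = +0.44 − (0.0592/2)(1.747) = +0.388 V.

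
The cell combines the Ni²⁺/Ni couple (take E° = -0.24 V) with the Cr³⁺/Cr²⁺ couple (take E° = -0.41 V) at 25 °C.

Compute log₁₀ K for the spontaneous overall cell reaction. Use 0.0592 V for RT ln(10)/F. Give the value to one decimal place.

Cathode: Ni²⁺/Ni; anode: Cr³⁺/Cr²⁺. E°cell = +0.17 V, n = 2.
log K = nE°cell / 0.0592 = (2)(+0.17) / 0.0592 = 5.7.

5.7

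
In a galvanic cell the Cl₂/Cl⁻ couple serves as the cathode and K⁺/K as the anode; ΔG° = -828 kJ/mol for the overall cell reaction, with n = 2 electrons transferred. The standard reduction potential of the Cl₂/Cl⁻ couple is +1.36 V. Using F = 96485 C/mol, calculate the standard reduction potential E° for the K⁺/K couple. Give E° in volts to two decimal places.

E°cell = −ΔG°/(nF) = −(-828×10³)/((2)(96485)) = +4.291 V.
Since Cl₂/Cl⁻ is the cathode and K⁺/K the anode, E°cell = E°(Cl₂/Cl⁻) − E°(K⁺/K).
So E°(K⁺/K) = E°(Cl₂/Cl⁻) − E°cell = (+1.36) − (+4.291) = -2.93 V.

-2.93 V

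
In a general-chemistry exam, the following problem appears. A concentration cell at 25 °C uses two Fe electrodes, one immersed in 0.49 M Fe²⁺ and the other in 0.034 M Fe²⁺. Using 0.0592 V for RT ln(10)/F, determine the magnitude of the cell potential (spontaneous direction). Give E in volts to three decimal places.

+0.034 V

For a concentration cell E°cell = 0. The 0.49 M side is the cathode (reduction is favoured where [Fe²⁺] is higher).
With n = 2, E = −(0.0592/2) log([Fe²⁺]ₐₙ/[Fe²⁺]꜀ₐₜ) = −(0.0592/2) log(0.034/0.49) = −(0.0592/2)(-1.159) = +0.034 V.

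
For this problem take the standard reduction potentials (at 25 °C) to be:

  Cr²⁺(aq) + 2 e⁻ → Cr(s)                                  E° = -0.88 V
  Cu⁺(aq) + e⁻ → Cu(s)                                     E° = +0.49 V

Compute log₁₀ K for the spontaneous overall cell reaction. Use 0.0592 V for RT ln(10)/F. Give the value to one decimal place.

46.3

Cathode: Cu⁺/Cu; anode: Cr²⁺/Cr. E°cell = +1.37 V, n = 2.
log K = nE°cell / 0.0592 = (2)(+1.37) / 0.0592 = 46.3.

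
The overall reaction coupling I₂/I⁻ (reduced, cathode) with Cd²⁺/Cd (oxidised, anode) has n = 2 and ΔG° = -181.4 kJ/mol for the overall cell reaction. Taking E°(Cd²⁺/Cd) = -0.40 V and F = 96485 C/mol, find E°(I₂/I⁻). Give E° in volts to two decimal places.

+0.54 V

E°cell = −ΔG°/(nF) = −(-181.4×10³)/((2)(96485)) = +0.940 V.
Since I₂/I⁻ is the cathode and Cd²⁺/Cd the anode, E°cell = E°(I₂/I⁻) − E°(Cd²⁺/Cd).
So E°(I₂/I⁻) = E°cell + E°(Cd²⁺/Cd) = +0.940 + (-0.40) = +0.54 V.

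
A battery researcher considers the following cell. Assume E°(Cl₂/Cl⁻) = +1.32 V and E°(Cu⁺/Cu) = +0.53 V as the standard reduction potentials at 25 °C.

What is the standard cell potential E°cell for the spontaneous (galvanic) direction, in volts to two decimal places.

+0.79 V

The Cl₂/Cl⁻ couple has the higher reduction potential, so it is the cathode; Cu⁺/Cu is oxidised at the anode.
E°cell = E°(cathode) − E°(anode) = (+1.32) − (+0.53) = +0.79 V.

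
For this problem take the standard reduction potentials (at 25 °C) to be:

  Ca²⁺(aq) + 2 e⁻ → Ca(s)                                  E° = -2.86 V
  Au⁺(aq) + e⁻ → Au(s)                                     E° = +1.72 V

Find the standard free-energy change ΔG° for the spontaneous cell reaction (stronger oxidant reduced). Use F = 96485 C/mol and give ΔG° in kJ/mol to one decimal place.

-883.8 kJ/mol

Au⁺/Au (E° = +1.72 V) is the cathode; Ca²⁺/Ca (E° = -2.86 V) is the anode, so E°cell = +4.58 V.
Balancing electrons gives n = 2 (lcm of 1 and 2).
ΔG° = −nFE° = −(2)(96485)(+4.58) = -883,803 J = -883.8 kJ/mol.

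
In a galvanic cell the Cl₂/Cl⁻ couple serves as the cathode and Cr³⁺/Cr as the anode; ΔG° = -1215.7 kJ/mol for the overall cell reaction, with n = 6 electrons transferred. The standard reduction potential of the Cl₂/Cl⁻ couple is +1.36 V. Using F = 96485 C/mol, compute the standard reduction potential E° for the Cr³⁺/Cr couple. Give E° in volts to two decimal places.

E°cell = −ΔG°/(nF) = −(-1215.7×10³)/((6)(96485)) = +2.100 V.
Since Cl₂/Cl⁻ is the cathode and Cr³⁺/Cr the anode, E°cell = E°(Cl₂/Cl⁻) − E°(Cr³⁺/Cr).
So E°(Cr³⁺/Cr) = E°(Cl₂/Cl⁻) − E°cell = (+1.36) − (+2.100) = -0.74 V.

-0.74 V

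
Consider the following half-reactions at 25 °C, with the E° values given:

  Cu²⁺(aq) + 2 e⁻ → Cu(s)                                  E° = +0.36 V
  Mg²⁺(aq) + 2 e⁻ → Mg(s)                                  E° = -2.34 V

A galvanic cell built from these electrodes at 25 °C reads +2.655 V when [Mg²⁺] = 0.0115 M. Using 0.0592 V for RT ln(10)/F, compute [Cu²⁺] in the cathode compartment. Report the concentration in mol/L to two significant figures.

0.00035 M

Cu²⁺/Cu is the cathode, Mg²⁺/Mg the anode: E°cell = +2.70 V, n = 2.
Overall reaction: Cu²⁺(aq) + Mg(s) → Cu(s) + Mg²⁺(aq); Q = [Mg²⁺]^1/[Cu²⁺]^1.
From E = E° − (0.0592/n) log Q: log Q = (E° − E)·n/0.0592 = (+2.70 − (+2.655))·2/0.0592 = 1.5203.
So 1·log[Cu²⁺] = 1·log(0.0115) − log Q = -1.9393 − (1.5203) = -3.4596; [Cu²⁺] = 10^(-3.4596) ≈ 0.00035 M.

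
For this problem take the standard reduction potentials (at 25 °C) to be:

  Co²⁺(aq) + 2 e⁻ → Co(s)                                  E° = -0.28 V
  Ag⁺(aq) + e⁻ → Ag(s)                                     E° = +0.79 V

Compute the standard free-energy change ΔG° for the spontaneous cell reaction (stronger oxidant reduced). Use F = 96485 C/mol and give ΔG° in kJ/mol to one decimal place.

-206.5 kJ/mol

Ag⁺/Ag (E° = +0.79 V) is the cathode; Co²⁺/Co (E° = -0.28 V) is the anode, so E°cell = +1.07 V.
Balancing electrons gives n = 2 (lcm of 1 and 2).
ΔG° = −nFE° = −(2)(96485)(+1.07) = -206,478 J = -206.5 kJ/mol.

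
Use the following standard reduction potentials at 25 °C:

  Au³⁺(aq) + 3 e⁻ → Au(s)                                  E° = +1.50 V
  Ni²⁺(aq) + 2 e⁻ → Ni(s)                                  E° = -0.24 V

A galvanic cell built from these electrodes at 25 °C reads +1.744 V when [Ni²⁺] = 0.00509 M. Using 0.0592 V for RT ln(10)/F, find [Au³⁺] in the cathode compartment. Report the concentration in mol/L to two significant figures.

0.00058 M

Au³⁺/Au is the cathode, Ni²⁺/Ni the anode: E°cell = +1.74 V, n = 6.
Overall reaction: 2 Au³⁺(aq) + 3 Ni(s) → 2 Au(s) + 3 Ni²⁺(aq); Q = [Ni²⁺]^3/[Au³⁺]^2.
From E = E° − (0.0592/n) log Q: log Q = (E° − E)·n/0.0592 = (+1.74 − (+1.744))·6/0.0592 = -0.4054.
So 2·log[Au³⁺] = 3·log(0.00509) − log Q = -6.8798 − (-0.4054) = -6.4744; log[Au³⁺] = -6.4744 / 2 = -3.2372; [Au³⁺] = 10^(-3.2372) ≈ 0.00058 M.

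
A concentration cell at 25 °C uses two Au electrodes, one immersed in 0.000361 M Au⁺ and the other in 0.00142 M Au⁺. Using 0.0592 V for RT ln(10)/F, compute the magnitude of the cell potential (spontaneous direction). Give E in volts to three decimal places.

For a concentration cell E°cell = 0. The 0.00142 M side is the cathode (reduction is favoured where [Au⁺] is higher).
With n = 1, E = −(0.0592/1) log([Au⁺]ₐₙ/[Au⁺]꜀ₐₜ) = −(0.0592/1) log(0.000361/0.00142) = −(0.0592/1)(-0.595) = +0.035 V.

+0.035 V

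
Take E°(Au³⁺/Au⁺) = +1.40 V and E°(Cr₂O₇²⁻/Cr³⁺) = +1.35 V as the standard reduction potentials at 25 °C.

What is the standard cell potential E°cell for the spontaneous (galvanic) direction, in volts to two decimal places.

The Au³⁺/Au⁺ couple has the higher reduction potential, so it is the cathode; Cr₂O₇²⁻/Cr³⁺ is oxidised at the anode.
E°cell = E°(cathode) − E°(anode) = (+1.40) − (+1.35) = +0.05 V.
Since E°cell > 0, the reaction is spontaneous under standard conditions.

+0.05 V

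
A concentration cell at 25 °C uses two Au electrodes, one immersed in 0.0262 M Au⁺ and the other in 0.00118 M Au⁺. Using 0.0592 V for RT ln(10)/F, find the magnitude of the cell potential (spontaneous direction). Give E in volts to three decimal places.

For a concentration cell E°cell = 0. The 0.0262 M side is the cathode (reduction is favoured where [Au⁺] is higher).
With n = 1, E = −(0.0592/1) log([Au⁺]ₐₙ/[Au⁺]꜀ₐₜ) = −(0.0592/1) log(0.00118/0.0262) = −(0.0592/1)(-1.346) = +0.080 V.

+0.080 V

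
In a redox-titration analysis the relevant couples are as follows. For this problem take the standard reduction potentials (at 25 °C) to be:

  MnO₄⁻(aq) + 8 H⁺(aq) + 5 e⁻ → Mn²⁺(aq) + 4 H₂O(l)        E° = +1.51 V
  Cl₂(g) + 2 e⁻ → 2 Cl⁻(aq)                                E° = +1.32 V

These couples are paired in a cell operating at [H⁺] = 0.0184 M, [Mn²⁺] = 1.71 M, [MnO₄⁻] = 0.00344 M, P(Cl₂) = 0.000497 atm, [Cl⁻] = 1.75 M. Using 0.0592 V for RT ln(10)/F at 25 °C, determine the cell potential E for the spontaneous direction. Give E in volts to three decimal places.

+0.106 V

MnO₄⁻/Mn²⁺ is the cathode (higher E°), Cl₂/Cl⁻ the anode: E°cell = +1.51 − (+1.32) = +0.19 V, n = 10.
Overall: 2 MnO₄⁻(aq) + 16 H⁺(aq) + 10 Cl⁻(aq) → 2 Mn²⁺(aq) + 8 H₂O(l) + 5 Cl₂(g)
Q = [Mn²⁺]^2·P(Cl₂)^5 / ([MnO₄⁻]^2·[H⁺]^16·[Cl⁻]^10); log Q = 14.207.
E = E° − (0.0592/n) log Q = +0.19 − (0.0592/10)(14.207) = +0.106 V.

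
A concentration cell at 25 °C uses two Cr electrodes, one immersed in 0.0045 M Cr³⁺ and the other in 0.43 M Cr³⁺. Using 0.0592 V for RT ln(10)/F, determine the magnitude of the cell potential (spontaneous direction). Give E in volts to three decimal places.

For a concentration cell E°cell = 0. The 0.43 M side is the cathode (reduction is favoured where [Cr³⁺] is higher).
With n = 3, E = −(0.0592/3) log([Cr³⁺]ₐₙ/[Cr³⁺]꜀ₐₜ) = −(0.0592/3) log(0.0045/0.43) = −(0.0592/3)(-1.980) = +0.039 V.

+0.039 V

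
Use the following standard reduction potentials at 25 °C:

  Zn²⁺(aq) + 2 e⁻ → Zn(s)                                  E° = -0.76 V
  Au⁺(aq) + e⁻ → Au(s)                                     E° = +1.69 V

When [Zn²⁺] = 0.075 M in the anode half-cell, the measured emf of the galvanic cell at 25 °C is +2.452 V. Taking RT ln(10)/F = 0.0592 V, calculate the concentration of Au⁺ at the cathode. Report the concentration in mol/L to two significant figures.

Au⁺/Au is the cathode, Zn²⁺/Zn the anode: E°cell = +2.45 V, n = 2.
Overall reaction: 2 Au⁺(aq) + Zn(s) → 2 Au(s) + Zn²⁺(aq); Q = [Zn²⁺]^1/[Au⁺]^2.
From E = E° − (0.0592/n) log Q: log Q = (E° − E)·n/0.0592 = (+2.45 − (+2.452))·2/0.0592 = -0.0676.
So 2·log[Au⁺] = 1·log(0.075) − log Q = -1.1249 − (-0.0676) = -1.0573; log[Au⁺] = -1.0573 / 2 = -0.5286; [Au⁺] = 10^(-0.5286) ≈ 0.30 M.

0.30 M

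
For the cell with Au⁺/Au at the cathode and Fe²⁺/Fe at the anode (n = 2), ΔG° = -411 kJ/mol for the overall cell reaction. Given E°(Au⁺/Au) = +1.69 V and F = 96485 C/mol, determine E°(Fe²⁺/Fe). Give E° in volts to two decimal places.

E°cell = −ΔG°/(nF) = −(-411×10³)/((2)(96485)) = +2.130 V.
Since Au⁺/Au is the cathode and Fe²⁺/Fe the anode, E°cell = E°(Au⁺/Au) − E°(Fe²⁺/Fe).
So E°(Fe²⁺/Fe) = E°(Au⁺/Au) − E°cell = (+1.69) − (+2.130) = -0.44 V.

-0.44 V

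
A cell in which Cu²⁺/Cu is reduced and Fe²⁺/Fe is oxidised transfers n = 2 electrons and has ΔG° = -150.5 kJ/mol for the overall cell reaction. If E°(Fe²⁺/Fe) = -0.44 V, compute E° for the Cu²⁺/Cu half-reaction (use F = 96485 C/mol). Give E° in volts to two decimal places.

+0.34 V

E°cell = −ΔG°/(nF) = −(-150.5×10³)/((2)(96485)) = +0.780 V.
Since Cu²⁺/Cu is the cathode and Fe²⁺/Fe the anode, E°cell = E°(Cu²⁺/Cu) − E°(Fe²⁺/Fe).
So E°(Cu²⁺/Cu) = E°cell + E°(Fe²⁺/Fe) = +0.780 + (-0.44) = +0.34 V.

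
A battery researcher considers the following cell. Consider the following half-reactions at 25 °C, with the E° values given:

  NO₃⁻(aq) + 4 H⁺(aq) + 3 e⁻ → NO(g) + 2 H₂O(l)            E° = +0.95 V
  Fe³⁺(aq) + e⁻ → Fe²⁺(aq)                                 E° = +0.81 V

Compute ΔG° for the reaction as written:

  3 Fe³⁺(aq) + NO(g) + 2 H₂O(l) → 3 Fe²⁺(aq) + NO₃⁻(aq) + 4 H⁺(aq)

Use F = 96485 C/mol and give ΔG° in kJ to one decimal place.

As written, Fe³⁺/Fe²⁺ is reduced (cathode) and NO₃⁻/NO is oxidised (anode), so E°cell = (+0.81) − (+0.95) = -0.14 V.
Balancing electrons gives n = 3.
ΔG° = −nFE° = −(3)(96485)(-0.14) = 40,524 J = +40.5 kJ.

+40.5 kJ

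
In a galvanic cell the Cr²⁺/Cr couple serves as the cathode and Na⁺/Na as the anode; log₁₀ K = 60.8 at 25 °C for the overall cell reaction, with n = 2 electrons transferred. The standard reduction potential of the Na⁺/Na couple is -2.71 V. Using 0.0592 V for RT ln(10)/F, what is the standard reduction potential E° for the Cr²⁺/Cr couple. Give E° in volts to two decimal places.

E°cell = (0.0592/n)·log K = (0.0592/2)(60.8) = +1.800 V.
Since Cr²⁺/Cr is the cathode and Na⁺/Na the anode, E°cell = E°(Cr²⁺/Cr) − E°(Na⁺/Na).
So E°(Cr²⁺/Cr) = E°cell + E°(Na⁺/Na) = +1.800 + (-2.71) = -0.91 V.

-0.91 V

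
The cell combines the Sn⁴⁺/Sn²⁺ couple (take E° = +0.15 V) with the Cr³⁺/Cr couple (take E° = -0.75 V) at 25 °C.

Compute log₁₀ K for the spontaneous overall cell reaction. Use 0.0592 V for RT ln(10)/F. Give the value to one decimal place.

Cathode: Sn⁴⁺/Sn²⁺; anode: Cr³⁺/Cr. E°cell = +0.90 V, n = 6.
log K = nE°cell / 0.0592 = (6)(+0.90) / 0.0592 = 91.2.

91.2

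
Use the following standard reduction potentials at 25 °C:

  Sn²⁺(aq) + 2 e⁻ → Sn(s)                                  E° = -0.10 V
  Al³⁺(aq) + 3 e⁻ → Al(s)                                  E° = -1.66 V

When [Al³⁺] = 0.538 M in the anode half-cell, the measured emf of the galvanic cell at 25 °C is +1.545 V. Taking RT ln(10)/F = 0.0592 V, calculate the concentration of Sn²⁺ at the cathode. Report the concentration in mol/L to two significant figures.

Sn²⁺/Sn is the cathode, Al³⁺/Al the anode: E°cell = +1.56 V, n = 6.
Overall reaction: 3 Sn²⁺(aq) + 2 Al(s) → 3 Sn(s) + 2 Al³⁺(aq); Q = [Al³⁺]^2/[Sn²⁺]^3.
From E = E° − (0.0592/n) log Q: log Q = (E° − E)·n/0.0592 = (+1.56 − (+1.545))·6/0.0592 = 1.5203.
So 3·log[Sn²⁺] = 2·log(0.538) − log Q = -0.5384 − (1.5203) = -2.0587; log[Sn²⁺] = -2.0587 / 3 = -0.6862; [Sn²⁺] = 10^(-0.6862) ≈ 0.21 M.

0.21 M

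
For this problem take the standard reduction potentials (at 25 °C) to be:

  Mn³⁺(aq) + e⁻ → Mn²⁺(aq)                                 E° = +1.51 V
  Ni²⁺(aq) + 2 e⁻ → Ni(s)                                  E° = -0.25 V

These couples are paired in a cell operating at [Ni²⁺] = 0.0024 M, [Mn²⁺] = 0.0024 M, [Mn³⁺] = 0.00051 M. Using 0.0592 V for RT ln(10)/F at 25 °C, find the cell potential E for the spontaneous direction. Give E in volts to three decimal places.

+1.798 V

Mn³⁺/Mn²⁺ is the cathode (higher E°), Ni²⁺/Ni the anode: E°cell = +1.51 − (-0.25) = +1.76 V, n = 2.
Overall: 2 Mn³⁺(aq) + Ni(s) → 2 Mn²⁺(aq) + Ni²⁺(aq)
Q = [Mn²⁺]^2·[Ni²⁺] / ([Mn³⁺]^2); log Q = -1.275.
E = E° − (0.0592/n) log Q = +1.76 − (0.0592/2)(-1.275) = +1.798 V.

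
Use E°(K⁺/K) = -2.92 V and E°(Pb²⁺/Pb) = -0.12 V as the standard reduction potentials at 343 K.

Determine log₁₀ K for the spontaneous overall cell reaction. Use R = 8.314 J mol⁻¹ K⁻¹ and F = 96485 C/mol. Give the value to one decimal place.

Cathode: Pb²⁺/Pb; anode: K⁺/K. E°cell = (-0.12) − (-2.92) = +2.80 V, with n = 2.
ΔG° = −nFE° = −RT ln K, so ln K = nFE°/(RT) = (2)(96485)(+2.80) / ((8.314)(343)) = 189.471.
log₁₀ K = 189.471 / ln 10 = 82.3.

82.3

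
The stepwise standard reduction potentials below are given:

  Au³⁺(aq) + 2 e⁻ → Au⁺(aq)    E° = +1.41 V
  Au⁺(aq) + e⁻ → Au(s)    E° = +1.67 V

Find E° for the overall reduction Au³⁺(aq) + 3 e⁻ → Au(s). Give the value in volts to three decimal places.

+1.497 V

Standard free energies of sequential steps add: ΔG°₃ = ΔG°₁ + ΔG°₂, so n₃E°₃ = n₁E°₁ + n₂E°₂.
E°₃ = (2×+1.41 + 1×+1.67) / 3 = (+4.490) / 3 = +1.497 V.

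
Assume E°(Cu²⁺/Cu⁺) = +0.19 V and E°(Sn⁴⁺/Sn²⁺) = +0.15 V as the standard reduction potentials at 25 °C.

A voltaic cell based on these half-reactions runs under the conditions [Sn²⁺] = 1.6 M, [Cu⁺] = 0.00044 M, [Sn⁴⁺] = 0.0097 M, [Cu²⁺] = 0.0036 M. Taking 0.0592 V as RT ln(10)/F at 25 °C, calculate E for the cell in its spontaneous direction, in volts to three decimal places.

Cu²⁺/Cu⁺ is the cathode (higher E°), Sn⁴⁺/Sn²⁺ the anode: E°cell = +0.19 − (+0.15) = +0.04 V, n = 2.
Overall: 2 Cu²⁺(aq) + Sn²⁺(aq) → 2 Cu⁺(aq) + Sn⁴⁺(aq)
Q = [Cu⁺]^2·[Sn⁴⁺] / ([Cu²⁺]^2·[Sn²⁺]); log Q = -4.043.
E = E° − (0.0592/n) log Q = +0.04 − (0.0592/2)(-4.043) = +0.160 V.

+0.160 V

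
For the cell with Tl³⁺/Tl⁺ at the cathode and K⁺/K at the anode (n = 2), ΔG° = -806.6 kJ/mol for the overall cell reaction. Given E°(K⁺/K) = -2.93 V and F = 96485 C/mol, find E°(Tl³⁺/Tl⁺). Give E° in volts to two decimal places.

E°cell = −ΔG°/(nF) = −(-806.6×10³)/((2)(96485)) = +4.180 V.
Since Tl³⁺/Tl⁺ is the cathode and K⁺/K the anode, E°cell = E°(Tl³⁺/Tl⁺) − E°(K⁺/K).
So E°(Tl³⁺/Tl⁺) = E°cell + E°(K⁺/K) = +4.180 + (-2.93) = +1.25 V.

+1.25 V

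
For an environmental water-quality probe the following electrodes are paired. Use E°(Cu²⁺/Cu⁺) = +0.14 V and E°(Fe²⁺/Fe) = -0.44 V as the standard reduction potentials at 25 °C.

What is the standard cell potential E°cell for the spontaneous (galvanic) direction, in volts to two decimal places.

The Cu²⁺/Cu⁺ couple has the higher reduction potential, so it is the cathode; Fe²⁺/Fe is oxidised at the anode.
E°cell = E°(cathode) − E°(anode) = (+0.14) − (-0.44) = +0.58 V.

+0.58 V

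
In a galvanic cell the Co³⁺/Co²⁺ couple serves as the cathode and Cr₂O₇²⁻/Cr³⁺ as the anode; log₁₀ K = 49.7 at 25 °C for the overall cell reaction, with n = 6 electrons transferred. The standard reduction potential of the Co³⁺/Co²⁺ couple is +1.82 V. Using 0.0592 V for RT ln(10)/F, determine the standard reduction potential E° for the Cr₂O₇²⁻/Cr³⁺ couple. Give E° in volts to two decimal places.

E°cell = (0.0592/n)·log K = (0.0592/6)(49.7) = +0.490 V.
Since Co³⁺/Co²⁺ is the cathode and Cr₂O₇²⁻/Cr³⁺ the anode, E°cell = E°(Co³⁺/Co²⁺) − E°(Cr₂O₇²⁻/Cr³⁺).
So E°(Cr₂O₇²⁻/Cr³⁺) = E°(Co³⁺/Co²⁺) − E°cell = (+1.82) − (+0.490) = +1.33 V.

+1.33 V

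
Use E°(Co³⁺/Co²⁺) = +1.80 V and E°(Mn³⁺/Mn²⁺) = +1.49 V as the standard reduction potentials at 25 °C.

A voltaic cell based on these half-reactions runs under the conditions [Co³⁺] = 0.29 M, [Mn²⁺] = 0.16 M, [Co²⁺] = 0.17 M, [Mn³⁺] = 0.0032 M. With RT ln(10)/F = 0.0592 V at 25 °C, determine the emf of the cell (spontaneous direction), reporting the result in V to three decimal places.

+0.424 V

Co³⁺/Co²⁺ is the cathode (higher E°), Mn³⁺/Mn²⁺ the anode: E°cell = +1.80 − (+1.49) = +0.31 V, n = 1.
Overall: Co³⁺(aq) + Mn²⁺(aq) → Co²⁺(aq) + Mn³⁺(aq)
Q = [Co²⁺]·[Mn³⁺] / ([Co³⁺]·[Mn²⁺]); log Q = -1.931.
E = E° − (0.0592/n) log Q = +0.31 − (0.0592/1)(-1.931) = +0.424 V.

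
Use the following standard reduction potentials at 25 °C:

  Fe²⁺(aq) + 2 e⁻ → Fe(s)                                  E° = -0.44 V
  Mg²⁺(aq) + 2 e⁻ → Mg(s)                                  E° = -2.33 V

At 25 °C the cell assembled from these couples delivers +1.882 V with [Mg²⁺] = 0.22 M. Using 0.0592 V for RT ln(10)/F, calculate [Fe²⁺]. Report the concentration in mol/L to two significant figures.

0.12 M

Fe²⁺/Fe is the cathode, Mg²⁺/Mg the anode: E°cell = +1.89 V, n = 2.
Overall reaction: Fe²⁺(aq) + Mg(s) → Fe(s) + Mg²⁺(aq); Q = [Mg²⁺]^1/[Fe²⁺]^1.
From E = E° − (0.0592/n) log Q: log Q = (E° − E)·n/0.0592 = (+1.89 − (+1.882))·2/0.0592 = 0.2703.
So 1·log[Fe²⁺] = 1·log(0.22) − log Q = -0.6576 − (0.2703) = -0.9279; [Fe²⁺] = 10^(-0.9279) ≈ 0.12 M.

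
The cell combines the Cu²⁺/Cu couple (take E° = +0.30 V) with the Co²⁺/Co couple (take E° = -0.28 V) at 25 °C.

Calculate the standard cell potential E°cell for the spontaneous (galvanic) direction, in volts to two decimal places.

The Cu²⁺/Cu couple has the higher reduction potential, so it is the cathode; Co²⁺/Co is oxidised at the anode.
E°cell = E°(cathode) − E°(anode) = (+0.30) − (-0.28) = +0.58 V.

+0.58 V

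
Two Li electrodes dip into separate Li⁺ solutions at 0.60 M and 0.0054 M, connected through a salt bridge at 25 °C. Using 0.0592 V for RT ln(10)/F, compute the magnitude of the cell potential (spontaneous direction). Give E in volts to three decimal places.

+0.121 V

For a concentration cell E°cell = 0. The 0.60 M side is the cathode (reduction is favoured where [Li⁺] is higher).
With n = 1, E = −(0.0592/1) log([Li⁺]ₐₙ/[Li⁺]꜀ₐₜ) = −(0.0592/1) log(0.0054/0.6) = −(0.0592/1)(-2.046) = +0.121 V.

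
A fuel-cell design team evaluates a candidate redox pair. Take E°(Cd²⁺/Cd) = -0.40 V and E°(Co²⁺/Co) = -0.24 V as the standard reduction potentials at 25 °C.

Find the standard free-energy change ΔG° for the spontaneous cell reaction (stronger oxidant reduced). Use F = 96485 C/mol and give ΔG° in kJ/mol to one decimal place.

-30.9 kJ/mol

Co²⁺/Co (E° = -0.24 V) is the cathode; Cd²⁺/Cd (E° = -0.40 V) is the anode, so E°cell = +0.16 V.
Balancing electrons gives n = 2 (lcm of 2 and 2).
ΔG° = −nFE° = −(2)(96485)(+0.16) = -30,875 J = -30.9 kJ/mol.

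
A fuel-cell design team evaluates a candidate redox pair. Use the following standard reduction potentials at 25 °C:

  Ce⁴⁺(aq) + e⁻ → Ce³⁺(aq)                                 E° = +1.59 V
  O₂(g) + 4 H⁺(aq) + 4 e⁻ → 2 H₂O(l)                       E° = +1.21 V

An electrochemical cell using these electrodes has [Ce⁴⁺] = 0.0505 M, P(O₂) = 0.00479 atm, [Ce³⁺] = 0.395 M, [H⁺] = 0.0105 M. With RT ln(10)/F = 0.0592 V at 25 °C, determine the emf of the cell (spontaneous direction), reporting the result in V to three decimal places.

Ce⁴⁺/Ce³⁺ is the cathode (higher E°), O₂/H₂O the anode: E°cell = +1.59 − (+1.21) = +0.38 V, n = 4.
Overall: 4 Ce⁴⁺(aq) + 2 H₂O(l) → 4 Ce³⁺(aq) + O₂(g) + 4 H⁺(aq)
Q = [Ce³⁺]^4·P(O₂)·[H⁺]^4 / ([Ce⁴⁺]^4); log Q = -6.662.
E = E° − (0.0592/n) log Q = +0.38 − (0.0592/4)(-6.662) = +0.479 V.

+0.479 V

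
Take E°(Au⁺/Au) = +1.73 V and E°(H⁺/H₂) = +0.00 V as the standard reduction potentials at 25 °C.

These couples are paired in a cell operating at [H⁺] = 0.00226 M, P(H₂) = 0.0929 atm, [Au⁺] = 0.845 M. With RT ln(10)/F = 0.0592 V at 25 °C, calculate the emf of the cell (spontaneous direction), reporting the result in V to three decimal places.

+1.852 V

Au⁺/Au is the cathode (higher E°), H⁺/H₂ the anode: E°cell = +1.73 − (+0.00) = +1.73 V, n = 2.
Overall: 2 Au⁺(aq) + H₂(g) → 2 Au(s) + 2 H⁺(aq)
Q = [H⁺]^2 / ([Au⁺]^2·P(H₂)); log Q = -4.114.
E = E° − (0.0592/n) log Q = +1.73 − (0.0592/2)(-4.114) = +1.852 V.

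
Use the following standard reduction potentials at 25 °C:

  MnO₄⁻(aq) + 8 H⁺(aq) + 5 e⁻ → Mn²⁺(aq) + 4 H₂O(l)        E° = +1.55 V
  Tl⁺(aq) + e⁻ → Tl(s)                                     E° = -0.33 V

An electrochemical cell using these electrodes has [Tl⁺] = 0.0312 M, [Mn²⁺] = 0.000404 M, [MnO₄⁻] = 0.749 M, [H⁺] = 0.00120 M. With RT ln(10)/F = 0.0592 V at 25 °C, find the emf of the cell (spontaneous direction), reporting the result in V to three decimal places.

+1.731 V

MnO₄⁻/Mn²⁺ is the cathode (higher E°), Tl⁺/Tl the anode: E°cell = +1.55 − (-0.33) = +1.88 V, n = 5.
Overall: MnO₄⁻(aq) + 8 H⁺(aq) + 5 Tl(s) → Mn²⁺(aq) + 4 H₂O(l) + 5 Tl⁺(aq)
Q = [Mn²⁺]·[Tl⁺]^5 / ([MnO₄⁻]·[H⁺]^8); log Q = 12.569.
E = E° − (0.0592/n) log Q = +1.88 − (0.0592/5)(12.569) = +1.731 V.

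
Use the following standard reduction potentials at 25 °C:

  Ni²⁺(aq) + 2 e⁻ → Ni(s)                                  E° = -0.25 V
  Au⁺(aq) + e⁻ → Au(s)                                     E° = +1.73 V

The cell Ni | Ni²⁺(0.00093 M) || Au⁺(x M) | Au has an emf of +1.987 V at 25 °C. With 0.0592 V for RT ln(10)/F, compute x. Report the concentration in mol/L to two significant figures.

0.040 M

Au⁺/Au is the cathode, Ni²⁺/Ni the anode: E°cell = +1.98 V, n = 2.
Overall reaction: 2 Au⁺(aq) + Ni(s) → 2 Au(s) + Ni²⁺(aq); Q = [Ni²⁺]^1/[Au⁺]^2.
From E = E° − (0.0592/n) log Q: log Q = (E° − E)·n/0.0592 = (+1.98 − (+1.987))·2/0.0592 = -0.2365.
So 2·log[Au⁺] = 1·log(0.00093) − log Q = -3.0315 − (-0.2365) = -2.7950; log[Au⁺] = -2.7950 / 2 = -1.3975; [Au⁺] = 10^(-1.3975) ≈ 0.040 M.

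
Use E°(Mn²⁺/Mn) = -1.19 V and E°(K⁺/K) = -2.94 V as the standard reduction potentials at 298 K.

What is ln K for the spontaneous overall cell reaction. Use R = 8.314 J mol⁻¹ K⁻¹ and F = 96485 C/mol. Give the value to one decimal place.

Cathode: Mn²⁺/Mn; anode: K⁺/K. E°cell = (-1.19) − (-2.94) = +1.75 V, with n = 2.
ΔG° = −nFE° = −RT ln K, so ln K = nFE°/(RT) = (2)(96485)(+1.75) / ((8.314)(298)) = 136.302.

136.3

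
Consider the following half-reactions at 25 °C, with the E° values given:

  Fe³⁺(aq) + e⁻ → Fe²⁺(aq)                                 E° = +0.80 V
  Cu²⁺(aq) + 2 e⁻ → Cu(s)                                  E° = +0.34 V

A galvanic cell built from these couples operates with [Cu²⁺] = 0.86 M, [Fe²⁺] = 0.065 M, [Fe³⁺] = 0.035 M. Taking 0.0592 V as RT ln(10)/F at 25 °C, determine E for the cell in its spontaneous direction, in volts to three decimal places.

+0.446 V

Fe³⁺/Fe²⁺ is the cathode (higher E°), Cu²⁺/Cu the anode: E°cell = +0.80 − (+0.34) = +0.46 V, n = 2.
Overall: 2 Fe³⁺(aq) + Cu(s) → 2 Fe²⁺(aq) + Cu²⁺(aq)
Q = [Fe²⁺]^2·[Cu²⁺] / ([Fe³⁺]^2); log Q = 0.472.
E = E° − (0.0592/n) log Q = +0.46 − (0.0592/2)(0.472) = +0.446 V.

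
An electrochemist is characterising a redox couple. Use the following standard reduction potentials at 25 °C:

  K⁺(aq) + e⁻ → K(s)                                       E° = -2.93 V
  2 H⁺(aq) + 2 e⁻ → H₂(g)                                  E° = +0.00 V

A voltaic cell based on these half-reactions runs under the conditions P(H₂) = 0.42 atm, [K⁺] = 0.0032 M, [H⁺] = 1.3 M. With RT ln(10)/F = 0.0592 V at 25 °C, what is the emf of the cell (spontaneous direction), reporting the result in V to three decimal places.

H⁺/H₂ is the cathode (higher E°), K⁺/K the anode: E°cell = +0.00 − (-2.93) = +2.93 V, n = 2.
Overall: 2 H⁺(aq) + 2 K(s) → H₂(g) + 2 K⁺(aq)
Q = P(H₂)·[K⁺]^2 / ([H⁺]^2); log Q = -5.594.
E = E° − (0.0592/n) log Q = +2.93 − (0.0592/2)(-5.594) = +3.096 V.

+3.096 V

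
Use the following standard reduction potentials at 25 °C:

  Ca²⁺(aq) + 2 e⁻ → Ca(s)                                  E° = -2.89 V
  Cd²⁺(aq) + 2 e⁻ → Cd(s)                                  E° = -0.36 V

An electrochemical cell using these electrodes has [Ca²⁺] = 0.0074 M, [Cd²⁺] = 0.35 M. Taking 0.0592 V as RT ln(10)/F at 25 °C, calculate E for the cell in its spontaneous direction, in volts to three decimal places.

Cd²⁺/Cd is the cathode (higher E°), Ca²⁺/Ca the anode: E°cell = -0.36 − (-2.89) = +2.53 V, n = 2.
Overall: Cd²⁺(aq) + Ca(s) → Cd(s) + Ca²⁺(aq)
Q = [Ca²⁺] / ([Cd²⁺]); log Q = -1.675.
E = E° − (0.0592/n) log Q = +2.53 − (0.0592/2)(-1.675) = +2.580 V.

+2.580 V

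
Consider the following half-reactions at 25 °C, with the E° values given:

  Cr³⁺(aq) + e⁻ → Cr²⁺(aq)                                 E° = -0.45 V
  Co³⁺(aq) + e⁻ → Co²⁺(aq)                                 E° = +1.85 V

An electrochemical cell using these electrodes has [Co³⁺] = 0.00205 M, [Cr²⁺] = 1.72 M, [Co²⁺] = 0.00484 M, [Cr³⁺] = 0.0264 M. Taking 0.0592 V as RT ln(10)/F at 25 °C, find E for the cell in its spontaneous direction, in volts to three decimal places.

Co³⁺/Co²⁺ is the cathode (higher E°), Cr³⁺/Cr²⁺ the anode: E°cell = +1.85 − (-0.45) = +2.30 V, n = 1.
Overall: Co³⁺(aq) + Cr²⁺(aq) → Co²⁺(aq) + Cr³⁺(aq)
Q = [Co²⁺]·[Cr³⁺] / ([Co³⁺]·[Cr²⁺]); log Q = -1.441.
E = E° − (0.0592/n) log Q = +2.30 − (0.0592/1)(-1.441) = +2.385 V.

+2.385 V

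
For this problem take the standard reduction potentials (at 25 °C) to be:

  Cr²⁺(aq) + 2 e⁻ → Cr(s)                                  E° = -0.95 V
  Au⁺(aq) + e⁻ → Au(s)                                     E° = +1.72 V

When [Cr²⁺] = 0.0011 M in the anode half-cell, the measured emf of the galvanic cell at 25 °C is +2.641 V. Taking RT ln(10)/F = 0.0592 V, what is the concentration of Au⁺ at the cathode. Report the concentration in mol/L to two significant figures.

Au⁺/Au is the cathode, Cr²⁺/Cr the anode: E°cell = +2.67 V, n = 2.
Overall reaction: 2 Au⁺(aq) + Cr(s) → 2 Au(s) + Cr²⁺(aq); Q = [Cr²⁺]^1/[Au⁺]^2.
From E = E° − (0.0592/n) log Q: log Q = (E° − E)·n/0.0592 = (+2.67 − (+2.641))·2/0.0592 = 0.9797.
So 2·log[Au⁺] = 1·log(0.0011) − log Q = -2.9586 − (0.9797) = -3.9383; log[Au⁺] = -3.9383 / 2 = -1.9691; [Au⁺] = 10^(-1.9691) ≈ 0.011 M.

0.011 M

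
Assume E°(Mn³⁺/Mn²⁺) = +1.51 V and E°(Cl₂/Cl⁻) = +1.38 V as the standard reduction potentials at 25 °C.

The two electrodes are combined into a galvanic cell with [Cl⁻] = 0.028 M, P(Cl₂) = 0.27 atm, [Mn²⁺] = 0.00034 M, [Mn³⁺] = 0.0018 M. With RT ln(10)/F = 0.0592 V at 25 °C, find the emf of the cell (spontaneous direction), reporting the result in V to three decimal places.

Mn³⁺/Mn²⁺ is the cathode (higher E°), Cl₂/Cl⁻ the anode: E°cell = +1.51 − (+1.38) = +0.13 V, n = 2.
Overall: 2 Mn³⁺(aq) + 2 Cl⁻(aq) → 2 Mn²⁺(aq) + Cl₂(g)
Q = [Mn²⁺]^2·P(Cl₂) / ([Mn³⁺]^2·[Cl⁻]^2); log Q = 1.089.
E = E° − (0.0592/n) log Q = +0.13 − (0.0592/2)(1.089) = +0.098 V.

+0.098 V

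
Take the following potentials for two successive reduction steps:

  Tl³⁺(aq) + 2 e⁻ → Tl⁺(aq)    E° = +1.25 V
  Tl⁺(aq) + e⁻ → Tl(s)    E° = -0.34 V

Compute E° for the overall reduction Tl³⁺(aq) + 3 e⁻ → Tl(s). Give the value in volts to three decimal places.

+0.720 V

Since ΔG° = −nFE° is additive over sequential reductions, n₃E°₃ = n₁E°₁ + n₂E°₂.
E°₃ = (2×+1.25 + 1×-0.34) / 3 = (+2.160) / 3 = +0.720 V.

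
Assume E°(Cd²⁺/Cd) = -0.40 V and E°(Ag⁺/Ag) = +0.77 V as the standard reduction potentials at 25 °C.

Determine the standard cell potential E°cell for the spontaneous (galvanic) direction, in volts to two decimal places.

The Ag⁺/Ag couple has the higher reduction potential, so it is the cathode; Cd²⁺/Cd is oxidised at the anode.
E°cell = E°(cathode) − E°(anode) = (+0.77) − (-0.40) = +1.17 V.
Since E°cell > 0, the reaction is spontaneous under standard conditions.

+1.17 V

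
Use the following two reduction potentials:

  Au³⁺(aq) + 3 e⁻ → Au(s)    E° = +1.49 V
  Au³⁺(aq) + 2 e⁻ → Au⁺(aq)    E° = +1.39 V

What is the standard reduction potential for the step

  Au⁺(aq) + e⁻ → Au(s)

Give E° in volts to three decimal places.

Sequential free energies add, so n₃E°₃ = n₁E°₁ + n₂E°₂.
With n₃ = 3, and the known step contributing 2×(+1.39) V, the unknown satisfies 1·E° = 3×(+1.49) − 2×(+1.39) = +1.690.
E° = +1.690 / 1 = +1.690 V.

+1.690 V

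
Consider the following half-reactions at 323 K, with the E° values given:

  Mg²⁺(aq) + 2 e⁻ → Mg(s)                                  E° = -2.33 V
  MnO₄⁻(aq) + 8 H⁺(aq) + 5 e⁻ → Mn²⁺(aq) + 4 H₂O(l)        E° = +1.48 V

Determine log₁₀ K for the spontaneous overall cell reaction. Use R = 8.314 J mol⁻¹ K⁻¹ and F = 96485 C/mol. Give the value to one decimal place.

594.5

Cathode: MnO₄⁻/Mn²⁺; anode: Mg²⁺/Mg. E°cell = (+1.48) − (-2.33) = +3.81 V, with n = 10.
ΔG° = −nFE° = −RT ln K, so ln K = nFE°/(RT) = (10)(96485)(+3.81) / ((8.314)(323)) = 1368.902.
log₁₀ K = 1368.902 / ln 10 = 594.5.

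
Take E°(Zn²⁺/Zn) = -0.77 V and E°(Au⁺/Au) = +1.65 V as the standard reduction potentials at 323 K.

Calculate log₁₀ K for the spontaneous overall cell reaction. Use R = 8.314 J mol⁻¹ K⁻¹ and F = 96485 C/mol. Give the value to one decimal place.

75.5

Cathode: Au⁺/Au; anode: Zn²⁺/Zn. E°cell = (+1.65) − (-0.77) = +2.42 V, with n = 2.
ΔG° = −nFE° = −RT ln K, so ln K = nFE°/(RT) = (2)(96485)(+2.42) / ((8.314)(323)) = 173.897.
log₁₀ K = 173.897 / ln 10 = 75.5.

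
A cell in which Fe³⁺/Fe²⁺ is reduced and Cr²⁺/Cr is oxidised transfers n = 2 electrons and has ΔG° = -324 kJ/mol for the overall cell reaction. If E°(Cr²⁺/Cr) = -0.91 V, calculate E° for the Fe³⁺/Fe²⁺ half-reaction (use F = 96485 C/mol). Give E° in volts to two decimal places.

+0.77 V

E°cell = −ΔG°/(nF) = −(-324×10³)/((2)(96485)) = +1.679 V.
Since Fe³⁺/Fe²⁺ is the cathode and Cr²⁺/Cr the anode, E°cell = E°(Fe³⁺/Fe²⁺) − E°(Cr²⁺/Cr).
So E°(Fe³⁺/Fe²⁺) = E°cell + E°(Cr²⁺/Cr) = +1.679 + (-0.91) = +0.77 V.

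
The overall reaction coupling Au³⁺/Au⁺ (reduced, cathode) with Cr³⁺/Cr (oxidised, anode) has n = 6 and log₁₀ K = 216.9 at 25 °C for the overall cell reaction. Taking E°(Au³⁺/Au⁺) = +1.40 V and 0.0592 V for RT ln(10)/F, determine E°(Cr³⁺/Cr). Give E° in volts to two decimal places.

-0.74 V

E°cell = (0.0592/n)·log K = (0.0592/6)(216.9) = +2.140 V.
Since Au³⁺/Au⁺ is the cathode and Cr³⁺/Cr the anode, E°cell = E°(Au³⁺/Au⁺) − E°(Cr³⁺/Cr).
So E°(Cr³⁺/Cr) = E°(Au³⁺/Au⁺) − E°cell = (+1.40) − (+2.140) = -0.74 V.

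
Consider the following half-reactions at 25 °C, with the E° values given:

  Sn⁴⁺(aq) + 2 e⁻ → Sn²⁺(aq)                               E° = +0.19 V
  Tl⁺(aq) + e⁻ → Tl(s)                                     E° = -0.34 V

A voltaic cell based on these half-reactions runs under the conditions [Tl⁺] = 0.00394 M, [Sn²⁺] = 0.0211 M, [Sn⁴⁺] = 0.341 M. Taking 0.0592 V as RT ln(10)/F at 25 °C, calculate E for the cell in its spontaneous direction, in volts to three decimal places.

Sn⁴⁺/Sn²⁺ is the cathode (higher E°), Tl⁺/Tl the anode: E°cell = +0.19 − (-0.34) = +0.53 V, n = 2.
Overall: Sn⁴⁺(aq) + 2 Tl(s) → Sn²⁺(aq) + 2 Tl⁺(aq)
Q = [Sn²⁺]·[Tl⁺]^2 / ([Sn⁴⁺]); log Q = -6.017.
E = E° − (0.0592/n) log Q = +0.53 − (0.0592/2)(-6.017) = +0.708 V.

+0.708 V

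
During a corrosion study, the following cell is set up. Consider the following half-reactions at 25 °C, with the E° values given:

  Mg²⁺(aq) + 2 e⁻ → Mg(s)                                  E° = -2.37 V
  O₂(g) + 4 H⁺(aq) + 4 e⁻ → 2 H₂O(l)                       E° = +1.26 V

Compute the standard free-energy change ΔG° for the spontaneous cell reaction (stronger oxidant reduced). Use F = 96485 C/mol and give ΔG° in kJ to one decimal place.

O₂/H₂O (E° = +1.26 V) is the cathode; Mg²⁺/Mg (E° = -2.37 V) is the anode, so E°cell = +3.63 V.
Balancing electrons gives n = 4 (lcm of 4 and 2).
ΔG° = −nFE° = −(4)(96485)(+3.63) = -1,400,962 J = -1401.0 kJ.

-1401.0 kJ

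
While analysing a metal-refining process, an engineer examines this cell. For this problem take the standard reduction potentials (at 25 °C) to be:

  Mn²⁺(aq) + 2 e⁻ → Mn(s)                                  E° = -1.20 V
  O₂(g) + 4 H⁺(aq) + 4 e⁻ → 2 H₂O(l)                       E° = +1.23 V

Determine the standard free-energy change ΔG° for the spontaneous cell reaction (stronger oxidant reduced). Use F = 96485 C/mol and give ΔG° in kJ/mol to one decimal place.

O₂/H₂O (E° = +1.23 V) is the cathode; Mn²⁺/Mn (E° = -1.20 V) is the anode, so E°cell = +2.43 V.
Balancing electrons gives n = 4 (lcm of 4 and 2).
ΔG° = −nFE° = −(4)(96485)(+2.43) = -937,834 J = -937.8 kJ/mol.

-937.8 kJ/mol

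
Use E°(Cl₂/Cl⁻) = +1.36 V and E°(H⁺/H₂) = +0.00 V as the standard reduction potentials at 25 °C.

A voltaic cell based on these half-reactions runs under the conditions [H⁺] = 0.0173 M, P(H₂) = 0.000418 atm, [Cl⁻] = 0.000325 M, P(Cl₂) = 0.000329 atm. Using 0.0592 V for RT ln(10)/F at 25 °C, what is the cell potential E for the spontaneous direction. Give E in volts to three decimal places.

+1.468 V

Cl₂/Cl⁻ is the cathode (higher E°), H⁺/H₂ the anode: E°cell = +1.36 − (+0.00) = +1.36 V, n = 2.
Overall: Cl₂(g) + H₂(g) → 2 Cl⁻(aq) + 2 H⁺(aq)
Q = [Cl⁻]^2·[H⁺]^2 / (P(Cl₂)·P(H₂)); log Q = -3.639.
E = E° − (0.0592/n) log Q = +1.36 − (0.0592/2)(-3.639) = +1.468 V.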